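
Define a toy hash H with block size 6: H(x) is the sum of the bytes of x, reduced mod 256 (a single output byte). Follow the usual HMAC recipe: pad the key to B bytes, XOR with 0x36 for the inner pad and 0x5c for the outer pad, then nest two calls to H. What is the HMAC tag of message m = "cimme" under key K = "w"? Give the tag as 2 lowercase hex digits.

51

Key "w" = 77 is 1 byte ≤ B = 6; zero-pad to 6 bytes: K' = 77 00 00 00 00 00.
K' ⊕ ipad = 41 36 36 36 36 36.  K' ⊕ opad = 2b 5c 5c 5c 5c 5c.
Inner input = (K'⊕ipad) ∥ m = 41 36 36 36 36 36 ∥ 63 69 6d 6d 65.
Inner hash: sum = 65+54+54+54+54+54+99+105+109+109+101 = 858; mod 256 = 90 → 5a.
Outer input = (K'⊕opad) ∥ inner = 2b 5c 5c 5c 5c 5c ∥ 5a.
Outer hash (tag): sum = 43+92+92+92+92+92+90 = 593; mod 256 = 81 → 51.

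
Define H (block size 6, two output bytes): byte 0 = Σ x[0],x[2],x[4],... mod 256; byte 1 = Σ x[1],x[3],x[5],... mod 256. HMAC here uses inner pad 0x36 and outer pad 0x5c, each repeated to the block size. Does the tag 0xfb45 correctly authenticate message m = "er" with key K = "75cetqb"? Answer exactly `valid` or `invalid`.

Key "75cetqb" = 37 35 63 65 74 71 62 is 7 bytes > B = 6, so hash it first: H(key) = 70 0b, then zero-pad to 6 bytes: K' = 70 0b 00 00 00 00.
K' ⊕ ipad = 46 3d 36 36 36 36; K' ⊕ opad = 2c 57 5c 5c 5c 5c.
Inner hash: even-index sum = 279 mod 256 = 23; odd-index sum = 283 mod 256 = 27 → 17 1b.
Outer hash (recomputed tag): even-index sum = 251 mod 256 = 251; odd-index sum = 298 mod 256 = 42 → fb 2a.
Recomputed tag = fb2a; claimed = fb45 → mismatch.

invalid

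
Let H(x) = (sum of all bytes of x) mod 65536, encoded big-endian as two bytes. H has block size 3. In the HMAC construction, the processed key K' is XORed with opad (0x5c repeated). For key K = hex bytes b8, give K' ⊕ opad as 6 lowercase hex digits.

Key hex bytes b8 is 1 byte ≤ B = 3; zero-pad to 3 bytes: K' = b8 00 00.
XOR each byte with 0x5c: b8⊕5c=e4, 00⊕5c=5c, 00⊕5c=5c.

e45c5c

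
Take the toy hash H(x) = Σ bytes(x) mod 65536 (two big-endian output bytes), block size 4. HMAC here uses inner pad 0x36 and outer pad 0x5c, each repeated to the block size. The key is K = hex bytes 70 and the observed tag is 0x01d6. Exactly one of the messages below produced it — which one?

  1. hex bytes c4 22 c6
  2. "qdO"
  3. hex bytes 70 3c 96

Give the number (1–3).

Key hex bytes 70 is 1 byte ≤ B = 4; zero-pad to 4 bytes: K' = 70 00 00 00.
K' ⊕ ipad = 46 36 36 36; K' ⊕ opad = 2c 5c 5c 5c.
m1: inner = H(46 36 36 36 c4 22 c6) = 02 94; tag = H(2c 5c 5c 5c 02 94) = 01d6 ← matches
m2: inner = H(46 36 36 36 71 64 4f) = 02 0c; tag = H(2c 5c 5c 5c 02 0c) = 014e
m3: inner = H(46 36 36 36 70 3c 96) = 02 2a; tag = H(2c 5c 5c 5c 02 2a) = 016c

1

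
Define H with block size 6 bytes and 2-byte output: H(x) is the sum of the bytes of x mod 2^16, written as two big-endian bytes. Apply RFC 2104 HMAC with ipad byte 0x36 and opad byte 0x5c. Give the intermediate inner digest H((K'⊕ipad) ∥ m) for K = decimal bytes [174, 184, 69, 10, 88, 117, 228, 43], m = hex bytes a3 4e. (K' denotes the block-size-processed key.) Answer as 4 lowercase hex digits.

02a5

Key decimal bytes [174, 184, 69, 10, 88, 117, 228, 43] = ae b8 45 0a 58 75 e4 2b is 8 bytes > B = 6, so hash it first: H(key) = 03 91, then zero-pad to 6 bytes: K' = 03 91 00 00 00 00.
K' ⊕ ipad = 35 a7 36 36 36 36.
Inner input = 35 a7 36 36 36 36 ∥ a3 4e.
Inner hash: sum = 53+167+54+54+54+54+163+78 = 677 → 02 a5.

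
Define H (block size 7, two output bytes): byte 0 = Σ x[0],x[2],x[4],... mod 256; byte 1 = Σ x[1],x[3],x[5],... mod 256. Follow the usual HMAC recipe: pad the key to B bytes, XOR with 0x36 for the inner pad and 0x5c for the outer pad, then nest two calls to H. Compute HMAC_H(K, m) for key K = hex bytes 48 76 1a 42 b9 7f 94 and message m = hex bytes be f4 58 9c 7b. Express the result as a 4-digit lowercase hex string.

95d6

Key hex bytes 48 76 1a 42 b9 7f 94 is exactly B = 7 bytes: K' = 48 76 1a 42 b9 7f 94.
K' ⊕ ipad = 7e 40 2c 74 8f 49 a2.  K' ⊕ opad = 14 2a 46 1e e5 23 c8.
Inner input = (K'⊕ipad) ∥ m = 7e 40 2c 74 8f 49 a2 ∥ be f4 58 9c 7b.
Inner hash: even-index sum = 875 mod 256 = 107; odd-index sum = 654 mod 256 = 142 → 6b 8e.
Outer input = (K'⊕opad) ∥ inner = 14 2a 46 1e e5 23 c8 ∥ 6b 8e.
Outer hash (tag): even-index sum = 661 mod 256 = 149; odd-index sum = 214 mod 256 = 214 → 95 d6.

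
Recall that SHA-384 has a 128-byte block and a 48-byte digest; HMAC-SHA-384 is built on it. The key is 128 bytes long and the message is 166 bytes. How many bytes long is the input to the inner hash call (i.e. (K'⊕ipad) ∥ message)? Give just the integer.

Key is 128 ≤ 128 bytes, zero-padded: |K'| = 128.
Inner input = (K'⊕ipad) ∥ m → 128 + 166 = 294 bytes.

294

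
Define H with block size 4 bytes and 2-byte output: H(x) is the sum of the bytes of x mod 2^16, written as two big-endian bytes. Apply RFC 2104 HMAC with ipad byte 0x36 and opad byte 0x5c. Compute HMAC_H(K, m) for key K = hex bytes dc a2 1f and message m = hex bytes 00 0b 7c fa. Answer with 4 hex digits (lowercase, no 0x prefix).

027e

Key hex bytes dc a2 1f is 3 bytes ≤ B = 4; zero-pad to 4 bytes: K' = dc a2 1f 00.
K' ⊕ ipad = ea 94 29 36.  K' ⊕ opad = 80 fe 43 5c.
Inner input = (K'⊕ipad) ∥ m = ea 94 29 36 ∥ 00 0b 7c fa.
Inner hash: sum = 234+148+41+54+0+11+124+250 = 862 → 03 5e.
Outer input = (K'⊕opad) ∥ inner = 80 fe 43 5c ∥ 03 5e.
Outer hash (tag): sum = 128+254+67+92+3+94 = 638 → 02 7e.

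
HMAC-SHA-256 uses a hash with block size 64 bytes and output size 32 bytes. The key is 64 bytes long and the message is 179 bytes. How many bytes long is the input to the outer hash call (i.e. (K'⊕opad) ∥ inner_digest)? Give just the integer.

Key is 64 ≤ 64 bytes, zero-padded: |K'| = 64.
Outer input = (K'⊕opad) ∥ H(inner) → 64 + 32 = 96 bytes.

96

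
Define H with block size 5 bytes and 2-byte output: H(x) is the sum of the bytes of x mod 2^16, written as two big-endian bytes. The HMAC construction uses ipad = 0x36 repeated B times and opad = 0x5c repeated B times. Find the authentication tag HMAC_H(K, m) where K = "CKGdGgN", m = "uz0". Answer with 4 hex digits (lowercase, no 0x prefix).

02d4

Key "CKGdGgN" = 43 4b 47 64 47 67 4e is 7 bytes > B = 5, so hash it first: H(key) = 02 35, then zero-pad to 5 bytes: K' = 02 35 00 00 00.
K' ⊕ ipad = 34 03 36 36 36.  K' ⊕ opad = 5e 69 5c 5c 5c.
Inner input = (K'⊕ipad) ∥ m = 34 03 36 36 36 ∥ 75 7a 30.
Inner hash: sum = 52+3+54+54+54+117+122+48 = 504 → 01 f8.
Outer input = (K'⊕opad) ∥ inner = 5e 69 5c 5c 5c ∥ 01 f8.
Outer hash (tag): sum = 94+105+92+92+92+1+248 = 724 → 02 d4.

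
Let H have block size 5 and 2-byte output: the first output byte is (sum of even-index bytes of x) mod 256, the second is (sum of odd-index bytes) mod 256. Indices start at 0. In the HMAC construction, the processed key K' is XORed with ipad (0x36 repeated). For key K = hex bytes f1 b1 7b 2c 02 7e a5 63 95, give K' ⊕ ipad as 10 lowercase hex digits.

Key hex bytes f1 b1 7b 2c 02 7e a5 63 95 is 9 bytes > B = 5, so hash it first: H(key) = a8 be, then zero-pad to 5 bytes: K' = a8 be 00 00 00.
XOR each byte with 0x36: a8⊕36=9e, be⊕36=88, 00⊕36=36, 00⊕36=36, 00⊕36=36.

9e88363636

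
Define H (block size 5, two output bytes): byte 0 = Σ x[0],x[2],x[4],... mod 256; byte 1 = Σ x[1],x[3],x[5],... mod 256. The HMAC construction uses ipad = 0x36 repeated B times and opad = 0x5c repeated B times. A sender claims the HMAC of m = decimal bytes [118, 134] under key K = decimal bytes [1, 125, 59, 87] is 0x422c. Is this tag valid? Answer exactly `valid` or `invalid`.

Key decimal bytes [1, 125, 59, 87] = 01 7d 3b 57 is 4 bytes ≤ B = 5; zero-pad to 5 bytes: K' = 01 7d 3b 57 00.
K' ⊕ ipad = 37 4b 0d 61 36; K' ⊕ opad = 5d 21 67 0b 5c.
Inner hash: even-index sum = 256 mod 256 = 0; odd-index sum = 290 mod 256 = 34 → 00 22.
Outer hash (recomputed tag): even-index sum = 322 mod 256 = 66; odd-index sum = 44 mod 256 = 44 → 42 2c.
Recomputed tag = 422c; claimed = 422c → match.

valid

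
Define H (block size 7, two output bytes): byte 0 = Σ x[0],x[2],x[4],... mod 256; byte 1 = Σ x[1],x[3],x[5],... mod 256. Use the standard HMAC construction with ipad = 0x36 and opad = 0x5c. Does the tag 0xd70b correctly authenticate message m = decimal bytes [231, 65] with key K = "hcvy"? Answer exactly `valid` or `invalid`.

Key "hcvy" = 68 63 76 79 is 4 bytes ≤ B = 7; zero-pad to 7 bytes: K' = 68 63 76 79 00 00 00.
K' ⊕ ipad = 5e 55 40 4f 36 36 36; K' ⊕ opad = 34 3f 2a 25 5c 5c 5c.
Inner hash: even-index sum = 331 mod 256 = 75; odd-index sum = 449 mod 256 = 193 → 4b c1.
Outer hash (recomputed tag): even-index sum = 471 mod 256 = 215; odd-index sum = 267 mod 256 = 11 → d7 0b.
Recomputed tag = d70b; claimed = d70b → match.

valid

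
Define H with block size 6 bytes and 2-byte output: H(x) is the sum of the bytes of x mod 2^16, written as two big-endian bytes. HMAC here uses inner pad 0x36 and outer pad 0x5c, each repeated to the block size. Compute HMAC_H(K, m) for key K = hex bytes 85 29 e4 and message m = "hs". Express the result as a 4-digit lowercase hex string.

033e

Key hex bytes 85 29 e4 is 3 bytes ≤ B = 6; zero-pad to 6 bytes: K' = 85 29 e4 00 00 00.
K' ⊕ ipad = b3 1f d2 36 36 36.  K' ⊕ opad = d9 75 b8 5c 5c 5c.
Inner input = (K'⊕ipad) ∥ m = b3 1f d2 36 36 36 ∥ 68 73.
Inner hash: sum = 179+31+210+54+54+54+104+115 = 801 → 03 21.
Outer input = (K'⊕opad) ∥ inner = d9 75 b8 5c 5c 5c ∥ 03 21.
Outer hash (tag): sum = 217+117+184+92+92+92+3+33 = 830 → 03 3e.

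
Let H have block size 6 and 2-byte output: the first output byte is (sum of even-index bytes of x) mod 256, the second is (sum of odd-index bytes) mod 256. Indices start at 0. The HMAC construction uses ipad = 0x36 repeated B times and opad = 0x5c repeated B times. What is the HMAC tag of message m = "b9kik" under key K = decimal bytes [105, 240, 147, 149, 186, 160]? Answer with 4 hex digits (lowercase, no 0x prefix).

b212

Key decimal bytes [105, 240, 147, 149, 186, 160] = 69 f0 93 95 ba a0 is exactly B = 6 bytes: K' = 69 f0 93 95 ba a0.
K' ⊕ ipad = 5f c6 a5 a3 8c 96.  K' ⊕ opad = 35 ac cf c9 e6 fc.
Inner input = (K'⊕ipad) ∥ m = 5f c6 a5 a3 8c 96 ∥ 62 39 6b 69 6b.
Inner hash: even-index sum = 712 mod 256 = 200; odd-index sum = 673 mod 256 = 161 → c8 a1.
Outer input = (K'⊕opad) ∥ inner = 35 ac cf c9 e6 fc ∥ c8 a1.
Outer hash (tag): even-index sum = 690 mod 256 = 178; odd-index sum = 786 mod 256 = 18 → b2 12.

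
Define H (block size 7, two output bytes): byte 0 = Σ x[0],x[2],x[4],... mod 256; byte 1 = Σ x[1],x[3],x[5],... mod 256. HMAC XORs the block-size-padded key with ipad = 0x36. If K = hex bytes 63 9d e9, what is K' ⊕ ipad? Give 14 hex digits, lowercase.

55abdf36363636

Key hex bytes 63 9d e9 is 3 bytes ≤ B = 7; zero-pad to 7 bytes: K' = 63 9d e9 00 00 00 00.
XOR each byte with 0x36: 63⊕36=55, 9d⊕36=ab, e9⊕36=df, 00⊕36=36, 00⊕36=36, 00⊕36=36, 00⊕36=36.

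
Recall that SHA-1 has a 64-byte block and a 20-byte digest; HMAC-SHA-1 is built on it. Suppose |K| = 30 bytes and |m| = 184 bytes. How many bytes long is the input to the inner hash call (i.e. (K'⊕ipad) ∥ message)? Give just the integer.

Key is 30 ≤ 64 bytes, zero-padded: |K'| = 64.
Inner input = (K'⊕ipad) ∥ m → 64 + 184 = 248 bytes.

248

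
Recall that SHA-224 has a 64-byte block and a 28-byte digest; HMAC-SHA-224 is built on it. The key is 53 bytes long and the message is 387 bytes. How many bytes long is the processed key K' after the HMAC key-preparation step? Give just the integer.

Key is 53 ≤ 64 bytes, zero-padded: |K'| = 64.

64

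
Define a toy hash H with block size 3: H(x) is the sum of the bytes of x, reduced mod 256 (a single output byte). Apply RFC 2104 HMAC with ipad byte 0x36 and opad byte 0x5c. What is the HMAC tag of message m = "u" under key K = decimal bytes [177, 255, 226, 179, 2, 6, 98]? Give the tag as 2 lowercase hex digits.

25

Key decimal bytes [177, 255, 226, 179, 2, 6, 98] = b1 ff e2 b3 02 06 62 is 7 bytes > B = 3, so hash it first: H(key) = af, then zero-pad to 3 bytes: K' = af 00 00.
K' ⊕ ipad = 99 36 36.  K' ⊕ opad = f3 5c 5c.
Inner input = (K'⊕ipad) ∥ m = 99 36 36 ∥ 75.
Inner hash: sum = 153+54+54+117 = 378; mod 256 = 122 → 7a.
Outer input = (K'⊕opad) ∥ inner = f3 5c 5c ∥ 7a.
Outer hash (tag): sum = 243+92+92+122 = 549; mod 256 = 37 → 25.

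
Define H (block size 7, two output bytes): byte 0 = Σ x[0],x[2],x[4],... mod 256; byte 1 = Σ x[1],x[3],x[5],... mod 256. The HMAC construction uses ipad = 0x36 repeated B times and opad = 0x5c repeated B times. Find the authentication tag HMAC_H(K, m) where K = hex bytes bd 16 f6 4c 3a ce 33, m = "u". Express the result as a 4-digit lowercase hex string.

6748

Key hex bytes bd 16 f6 4c 3a ce 33 is exactly B = 7 bytes: K' = bd 16 f6 4c 3a ce 33.
K' ⊕ ipad = 8b 20 c0 7a 0c f8 05.  K' ⊕ opad = e1 4a aa 10 66 92 6f.
Inner input = (K'⊕ipad) ∥ m = 8b 20 c0 7a 0c f8 05 ∥ 75.
Inner hash: even-index sum = 348 mod 256 = 92; odd-index sum = 519 mod 256 = 7 → 5c 07.
Outer input = (K'⊕opad) ∥ inner = e1 4a aa 10 66 92 6f ∥ 5c 07.
Outer hash (tag): even-index sum = 615 mod 256 = 103; odd-index sum = 328 mod 256 = 72 → 67 48.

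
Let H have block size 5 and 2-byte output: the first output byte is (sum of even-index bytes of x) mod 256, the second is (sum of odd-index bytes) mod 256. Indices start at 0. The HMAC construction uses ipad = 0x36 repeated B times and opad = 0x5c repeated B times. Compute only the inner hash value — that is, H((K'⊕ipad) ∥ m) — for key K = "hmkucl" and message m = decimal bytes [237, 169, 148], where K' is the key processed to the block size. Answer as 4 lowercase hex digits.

152f

Key "hmkucl" = 68 6d 6b 75 63 6c is 6 bytes > B = 5, so hash it first: H(key) = 36 4e, then zero-pad to 5 bytes: K' = 36 4e 00 00 00.
K' ⊕ ipad = 00 78 36 36 36.
Inner input = 00 78 36 36 36 ∥ ed a9 94.
Inner hash: even-index sum = 277 mod 256 = 21; odd-index sum = 559 mod 256 = 47 → 15 2f.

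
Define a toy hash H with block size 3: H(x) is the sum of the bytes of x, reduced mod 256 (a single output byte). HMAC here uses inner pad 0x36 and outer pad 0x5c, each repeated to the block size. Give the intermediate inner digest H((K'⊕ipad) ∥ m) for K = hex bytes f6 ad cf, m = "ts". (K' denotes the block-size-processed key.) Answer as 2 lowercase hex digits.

3b

Key hex bytes f6 ad cf is exactly B = 3 bytes: K' = f6 ad cf.
K' ⊕ ipad = c0 9b f9.
Inner input = c0 9b f9 ∥ 74 73.
Inner hash: sum = 192+155+249+116+115 = 827; mod 256 = 59 → 3b.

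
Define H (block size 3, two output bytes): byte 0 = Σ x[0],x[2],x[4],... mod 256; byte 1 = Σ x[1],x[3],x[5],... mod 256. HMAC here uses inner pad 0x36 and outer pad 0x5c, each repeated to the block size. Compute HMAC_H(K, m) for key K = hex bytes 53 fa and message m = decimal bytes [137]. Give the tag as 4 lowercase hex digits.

Key hex bytes 53 fa is 2 bytes ≤ B = 3; zero-pad to 3 bytes: K' = 53 fa 00.
K' ⊕ ipad = 65 cc 36.  K' ⊕ opad = 0f a6 5c.
Inner input = (K'⊕ipad) ∥ m = 65 cc 36 ∥ 89.
Inner hash: even-index sum = 155 mod 256 = 155; odd-index sum = 341 mod 256 = 85 → 9b 55.
Outer input = (K'⊕opad) ∥ inner = 0f a6 5c ∥ 9b 55.
Outer hash (tag): even-index sum = 192 mod 256 = 192; odd-index sum = 321 mod 256 = 65 → c0 41.

c041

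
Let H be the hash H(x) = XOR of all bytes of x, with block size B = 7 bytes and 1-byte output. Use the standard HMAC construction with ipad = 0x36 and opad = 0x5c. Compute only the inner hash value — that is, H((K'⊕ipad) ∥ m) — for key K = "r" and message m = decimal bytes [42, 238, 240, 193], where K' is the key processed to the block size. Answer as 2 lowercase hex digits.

b1

Key "r" = 72 is 1 byte ≤ B = 7; zero-pad to 7 bytes: K' = 72 00 00 00 00 00 00.
K' ⊕ ipad = 44 36 36 36 36 36 36.
Inner input = 44 36 36 36 36 36 36 ∥ 2a ee f0 c1.
Inner hash: XOR 44⊕36⊕36⊕36⊕36⊕36⊕36⊕2a⊕ee⊕f0⊕c1 = b1.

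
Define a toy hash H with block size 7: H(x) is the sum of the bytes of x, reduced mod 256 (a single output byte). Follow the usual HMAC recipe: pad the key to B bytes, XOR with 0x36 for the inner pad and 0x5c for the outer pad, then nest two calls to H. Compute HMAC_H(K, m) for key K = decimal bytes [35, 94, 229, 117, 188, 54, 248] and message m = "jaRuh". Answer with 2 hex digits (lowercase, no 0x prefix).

36

Key decimal bytes [35, 94, 229, 117, 188, 54, 248] = 23 5e e5 75 bc 36 f8 is exactly B = 7 bytes: K' = 23 5e e5 75 bc 36 f8.
K' ⊕ ipad = 15 68 d3 43 8a 00 ce.  K' ⊕ opad = 7f 02 b9 29 e0 6a a4.
Inner input = (K'⊕ipad) ∥ m = 15 68 d3 43 8a 00 ce ∥ 6a 61 52 75 68.
Inner hash: sum = 21+104+211+67+138+0+206+106+97+82+117+104 = 1253; mod 256 = 229 → e5.
Outer input = (K'⊕opad) ∥ inner = 7f 02 b9 29 e0 6a a4 ∥ e5.
Outer hash (tag): sum = 127+2+185+41+224+106+164+229 = 1078; mod 256 = 54 → 36.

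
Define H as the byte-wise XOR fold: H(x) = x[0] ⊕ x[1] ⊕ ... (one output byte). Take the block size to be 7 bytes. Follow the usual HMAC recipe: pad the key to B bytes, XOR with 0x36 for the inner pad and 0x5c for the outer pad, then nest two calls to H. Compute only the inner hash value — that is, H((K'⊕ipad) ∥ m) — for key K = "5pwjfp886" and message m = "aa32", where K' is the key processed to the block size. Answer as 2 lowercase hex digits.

4f

Key "5pwjfp886" = 35 70 77 6a 66 70 38 38 36 is 9 bytes > B = 7, so hash it first: H(key) = 78, then zero-pad to 7 bytes: K' = 78 00 00 00 00 00 00.
K' ⊕ ipad = 4e 36 36 36 36 36 36.
Inner input = 4e 36 36 36 36 36 36 ∥ 61 61 33 32.
Inner hash: XOR 4e⊕36⊕36⊕36⊕36⊕36⊕36⊕61⊕61⊕33⊕32 = 4f.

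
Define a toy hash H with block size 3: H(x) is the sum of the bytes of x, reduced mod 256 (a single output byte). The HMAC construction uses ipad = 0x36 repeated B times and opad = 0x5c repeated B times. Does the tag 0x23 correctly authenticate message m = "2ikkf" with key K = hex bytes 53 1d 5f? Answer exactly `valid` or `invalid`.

Key hex bytes 53 1d 5f is exactly B = 3 bytes: K' = 53 1d 5f.
K' ⊕ ipad = 65 2b 69; K' ⊕ opad = 0f 41 03.
Inner hash: sum = 101+43+105+50+105+107+107+102 = 720; mod 256 = 208 → d0.
Outer hash (recomputed tag): sum = 15+65+3+208 = 291; mod 256 = 35 → 23.
Recomputed tag = 23; claimed = 23 → match.

valid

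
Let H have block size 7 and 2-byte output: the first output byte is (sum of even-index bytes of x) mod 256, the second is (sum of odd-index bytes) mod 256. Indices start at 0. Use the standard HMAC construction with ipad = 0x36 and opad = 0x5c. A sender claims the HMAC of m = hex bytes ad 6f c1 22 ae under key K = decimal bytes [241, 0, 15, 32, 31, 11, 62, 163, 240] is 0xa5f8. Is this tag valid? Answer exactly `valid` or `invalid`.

Key decimal bytes [241, 0, 15, 32, 31, 11, 62, 163, 240] = f1 00 0f 20 1f 0b 3e a3 f0 is 9 bytes > B = 7, so hash it first: H(key) = 4d ce, then zero-pad to 7 bytes: K' = 4d ce 00 00 00 00 00.
K' ⊕ ipad = 7b f8 36 36 36 36 36; K' ⊕ opad = 11 92 5c 5c 5c 5c 5c.
Inner hash: even-index sum = 430 mod 256 = 174; odd-index sum = 896 mod 256 = 128 → ae 80.
Outer hash (recomputed tag): even-index sum = 421 mod 256 = 165; odd-index sum = 504 mod 256 = 248 → a5 f8.
Recomputed tag = a5f8; claimed = a5f8 → match.

valid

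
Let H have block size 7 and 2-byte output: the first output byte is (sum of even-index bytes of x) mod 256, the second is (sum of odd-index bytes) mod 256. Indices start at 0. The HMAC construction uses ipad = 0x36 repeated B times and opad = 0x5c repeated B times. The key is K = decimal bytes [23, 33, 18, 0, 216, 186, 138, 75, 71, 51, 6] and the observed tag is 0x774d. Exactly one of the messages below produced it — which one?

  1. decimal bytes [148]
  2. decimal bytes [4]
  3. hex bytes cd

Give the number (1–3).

2

Key decimal bytes [23, 33, 18, 0, 216, 186, 138, 75, 71, 51, 6] = 17 21 12 00 d8 ba 8a 4b 47 33 06 is 11 bytes > B = 7, so hash it first: H(key) = d8 59, then zero-pad to 7 bytes: K' = d8 59 00 00 00 00 00.
K' ⊕ ipad = ee 6f 36 36 36 36 36; K' ⊕ opad = 84 05 5c 5c 5c 5c 5c.
m1: inner = H(ee 6f 36 36 36 36 36 94) = 90 6f; tag = H(84 05 5c 5c 5c 5c 5c 90 6f) = 074d
m2: inner = H(ee 6f 36 36 36 36 36 04) = 90 df; tag = H(84 05 5c 5c 5c 5c 5c 90 df) = 774d ← matches
m3: inner = H(ee 6f 36 36 36 36 36 cd) = 90 a8; tag = H(84 05 5c 5c 5c 5c 5c 90 a8) = 404d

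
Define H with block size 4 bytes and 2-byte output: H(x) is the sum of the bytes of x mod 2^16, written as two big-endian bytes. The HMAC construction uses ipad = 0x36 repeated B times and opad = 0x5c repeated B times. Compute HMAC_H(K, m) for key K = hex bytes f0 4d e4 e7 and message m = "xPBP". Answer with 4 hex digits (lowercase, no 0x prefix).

Key hex bytes f0 4d e4 e7 is exactly B = 4 bytes: K' = f0 4d e4 e7.
K' ⊕ ipad = c6 7b d2 d1.  K' ⊕ opad = ac 11 b8 bb.
Inner input = (K'⊕ipad) ∥ m = c6 7b d2 d1 ∥ 78 50 42 50.
Inner hash: sum = 198+123+210+209+120+80+66+80 = 1086 → 04 3e.
Outer input = (K'⊕opad) ∥ inner = ac 11 b8 bb ∥ 04 3e.
Outer hash (tag): sum = 172+17+184+187+4+62 = 626 → 02 72.

0272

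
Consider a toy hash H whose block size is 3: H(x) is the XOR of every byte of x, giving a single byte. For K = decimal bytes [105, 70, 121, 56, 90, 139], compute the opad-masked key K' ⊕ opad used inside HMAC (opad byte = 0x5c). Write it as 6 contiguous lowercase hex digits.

e35c5c

Key decimal bytes [105, 70, 121, 56, 90, 139] = 69 46 79 38 5a 8b is 6 bytes > B = 3, so hash it first: H(key) = bf, then zero-pad to 3 bytes: K' = bf 00 00.
XOR each byte with 0x5c: bf⊕5c=e3, 00⊕5c=5c, 00⊕5c=5c.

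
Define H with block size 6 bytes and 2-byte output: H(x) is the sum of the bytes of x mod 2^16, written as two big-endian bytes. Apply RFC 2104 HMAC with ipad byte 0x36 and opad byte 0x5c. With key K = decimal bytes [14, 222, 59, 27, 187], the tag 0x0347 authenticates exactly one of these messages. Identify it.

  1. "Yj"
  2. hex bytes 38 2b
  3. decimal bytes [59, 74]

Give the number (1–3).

Key decimal bytes [14, 222, 59, 27, 187] = 0e de 3b 1b bb is 5 bytes ≤ B = 6; zero-pad to 6 bytes: K' = 0e de 3b 1b bb 00.
K' ⊕ ipad = 38 e8 0d 2d 8d 36; K' ⊕ opad = 52 82 67 47 e7 5c.
m1: inner = H(38 e8 0d 2d 8d 36 59 6a) = 02 e0; tag = H(52 82 67 47 e7 5c 02 e0) = 03a7
m2: inner = H(38 e8 0d 2d 8d 36 38 2b) = 02 80; tag = H(52 82 67 47 e7 5c 02 80) = 0347 ← matches
m3: inner = H(38 e8 0d 2d 8d 36 3b 4a) = 02 a2; tag = H(52 82 67 47 e7 5c 02 a2) = 0369

2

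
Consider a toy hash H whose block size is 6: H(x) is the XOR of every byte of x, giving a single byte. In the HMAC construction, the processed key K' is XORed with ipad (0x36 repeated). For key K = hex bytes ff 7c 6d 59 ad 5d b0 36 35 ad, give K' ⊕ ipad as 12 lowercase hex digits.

Key hex bytes ff 7c 6d 59 ad 5d b0 36 35 ad is 10 bytes > B = 6, so hash it first: H(key) = 59, then zero-pad to 6 bytes: K' = 59 00 00 00 00 00.
XOR each byte with 0x36: 59⊕36=6f, 00⊕36=36, 00⊕36=36, 00⊕36=36, 00⊕36=36, 00⊕36=36.

6f3636363636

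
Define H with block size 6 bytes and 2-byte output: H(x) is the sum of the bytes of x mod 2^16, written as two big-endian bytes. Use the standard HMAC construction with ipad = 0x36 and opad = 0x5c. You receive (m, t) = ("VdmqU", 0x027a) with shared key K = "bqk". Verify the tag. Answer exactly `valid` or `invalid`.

invalid

Key "bqk" = 62 71 6b is 3 bytes ≤ B = 6; zero-pad to 6 bytes: K' = 62 71 6b 00 00 00.
K' ⊕ ipad = 54 47 5d 36 36 36; K' ⊕ opad = 3e 2d 37 5c 5c 5c.
Inner hash: sum = 84+71+93+54+54+54+86+100+109+113+85 = 903 → 03 87.
Outer hash (recomputed tag): sum = 62+45+55+92+92+92+3+135 = 576 → 02 40.
Recomputed tag = 0240; claimed = 027a → mismatch.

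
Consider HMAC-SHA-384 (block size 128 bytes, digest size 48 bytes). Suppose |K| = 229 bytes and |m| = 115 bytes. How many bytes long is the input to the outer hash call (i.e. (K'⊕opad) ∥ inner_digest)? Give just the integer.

Key is 229 > 128 bytes, so it is hashed to 48 bytes then zero-padded to 128: |K'| = 128.
Outer input = (K'⊕opad) ∥ H(inner) → 128 + 48 = 176 bytes.

176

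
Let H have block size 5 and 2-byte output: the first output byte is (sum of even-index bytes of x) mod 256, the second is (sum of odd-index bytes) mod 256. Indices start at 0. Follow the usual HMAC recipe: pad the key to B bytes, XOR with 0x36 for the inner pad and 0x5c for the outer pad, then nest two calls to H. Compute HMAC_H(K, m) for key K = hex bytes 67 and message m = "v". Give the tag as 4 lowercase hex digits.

d575

Key hex bytes 67 is 1 byte ≤ B = 5; zero-pad to 5 bytes: K' = 67 00 00 00 00.
K' ⊕ ipad = 51 36 36 36 36.  K' ⊕ opad = 3b 5c 5c 5c 5c.
Inner input = (K'⊕ipad) ∥ m = 51 36 36 36 36 ∥ 76.
Inner hash: even-index sum = 189 mod 256 = 189; odd-index sum = 226 mod 256 = 226 → bd e2.
Outer input = (K'⊕opad) ∥ inner = 3b 5c 5c 5c 5c ∥ bd e2.
Outer hash (tag): even-index sum = 469 mod 256 = 213; odd-index sum = 373 mod 256 = 117 → d5 75.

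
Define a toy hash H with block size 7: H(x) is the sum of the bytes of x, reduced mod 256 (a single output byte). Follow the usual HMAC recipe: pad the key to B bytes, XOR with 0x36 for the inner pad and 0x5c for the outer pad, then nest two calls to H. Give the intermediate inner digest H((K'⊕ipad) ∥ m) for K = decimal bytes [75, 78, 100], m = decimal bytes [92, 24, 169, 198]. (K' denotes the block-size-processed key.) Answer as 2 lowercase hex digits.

02

Key decimal bytes [75, 78, 100] = 4b 4e 64 is 3 bytes ≤ B = 7; zero-pad to 7 bytes: K' = 4b 4e 64 00 00 00 00.
K' ⊕ ipad = 7d 78 52 36 36 36 36.
Inner input = 7d 78 52 36 36 36 36 ∥ 5c 18 a9 c6.
Inner hash: sum = 125+120+82+54+54+54+54+92+24+169+198 = 1026; mod 256 = 2 → 02.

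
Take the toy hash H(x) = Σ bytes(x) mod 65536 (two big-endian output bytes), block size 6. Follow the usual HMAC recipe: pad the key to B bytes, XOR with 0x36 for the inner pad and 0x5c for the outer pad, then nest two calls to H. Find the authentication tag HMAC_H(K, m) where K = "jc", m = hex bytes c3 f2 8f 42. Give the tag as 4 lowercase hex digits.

01f8

Key "jc" = 6a 63 is 2 bytes ≤ B = 6; zero-pad to 6 bytes: K' = 6a 63 00 00 00 00.
K' ⊕ ipad = 5c 55 36 36 36 36.  K' ⊕ opad = 36 3f 5c 5c 5c 5c.
Inner input = (K'⊕ipad) ∥ m = 5c 55 36 36 36 36 ∥ c3 f2 8f 42.
Inner hash: sum = 92+85+54+54+54+54+195+242+143+66 = 1039 → 04 0f.
Outer input = (K'⊕opad) ∥ inner = 36 3f 5c 5c 5c 5c ∥ 04 0f.
Outer hash (tag): sum = 54+63+92+92+92+92+4+15 = 504 → 01 f8.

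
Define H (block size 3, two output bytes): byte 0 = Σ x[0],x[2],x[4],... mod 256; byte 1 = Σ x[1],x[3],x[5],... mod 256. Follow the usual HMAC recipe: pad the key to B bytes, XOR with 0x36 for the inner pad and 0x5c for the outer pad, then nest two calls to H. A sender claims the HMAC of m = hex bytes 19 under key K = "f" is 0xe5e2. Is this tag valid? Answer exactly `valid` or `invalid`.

Key "f" = 66 is 1 byte ≤ B = 3; zero-pad to 3 bytes: K' = 66 00 00.
K' ⊕ ipad = 50 36 36; K' ⊕ opad = 3a 5c 5c.
Inner hash: even-index sum = 134 mod 256 = 134; odd-index sum = 79 mod 256 = 79 → 86 4f.
Outer hash (recomputed tag): even-index sum = 229 mod 256 = 229; odd-index sum = 226 mod 256 = 226 → e5 e2.
Recomputed tag = e5e2; claimed = e5e2 → match.

valid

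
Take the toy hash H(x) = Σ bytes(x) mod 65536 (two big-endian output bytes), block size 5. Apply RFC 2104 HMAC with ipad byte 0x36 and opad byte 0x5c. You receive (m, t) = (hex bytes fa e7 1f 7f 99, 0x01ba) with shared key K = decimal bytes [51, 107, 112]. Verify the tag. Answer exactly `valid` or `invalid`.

valid

Key decimal bytes [51, 107, 112] = 33 6b 70 is 3 bytes ≤ B = 5; zero-pad to 5 bytes: K' = 33 6b 70 00 00.
K' ⊕ ipad = 05 5d 46 36 36; K' ⊕ opad = 6f 37 2c 5c 5c.
Inner hash: sum = 5+93+70+54+54+250+231+31+127+153 = 1068 → 04 2c.
Outer hash (recomputed tag): sum = 111+55+44+92+92+4+44 = 442 → 01 ba.
Recomputed tag = 01ba; claimed = 01ba → match.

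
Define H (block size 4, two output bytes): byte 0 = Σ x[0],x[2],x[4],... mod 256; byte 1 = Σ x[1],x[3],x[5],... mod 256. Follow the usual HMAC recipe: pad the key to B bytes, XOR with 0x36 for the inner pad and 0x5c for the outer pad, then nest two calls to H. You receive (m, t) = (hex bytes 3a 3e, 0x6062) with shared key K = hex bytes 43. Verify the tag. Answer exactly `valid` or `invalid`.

Key hex bytes 43 is 1 byte ≤ B = 4; zero-pad to 4 bytes: K' = 43 00 00 00.
K' ⊕ ipad = 75 36 36 36; K' ⊕ opad = 1f 5c 5c 5c.
Inner hash: even-index sum = 229 mod 256 = 229; odd-index sum = 170 mod 256 = 170 → e5 aa.
Outer hash (recomputed tag): even-index sum = 352 mod 256 = 96; odd-index sum = 354 mod 256 = 98 → 60 62.
Recomputed tag = 6062; claimed = 6062 → match.

valid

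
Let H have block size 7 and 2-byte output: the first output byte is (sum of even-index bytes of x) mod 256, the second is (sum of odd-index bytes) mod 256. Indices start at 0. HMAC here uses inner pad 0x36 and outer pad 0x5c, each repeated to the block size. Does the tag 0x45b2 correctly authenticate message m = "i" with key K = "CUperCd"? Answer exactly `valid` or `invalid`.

valid

Key "CUperCd" = 43 55 70 65 72 43 64 is exactly B = 7 bytes: K' = 43 55 70 65 72 43 64.
K' ⊕ ipad = 75 63 46 53 44 75 52; K' ⊕ opad = 1f 09 2c 39 2e 1f 38.
Inner hash: even-index sum = 337 mod 256 = 81; odd-index sum = 404 mod 256 = 148 → 51 94.
Outer hash (recomputed tag): even-index sum = 325 mod 256 = 69; odd-index sum = 178 mod 256 = 178 → 45 b2.
Recomputed tag = 45b2; claimed = 45b2 → match.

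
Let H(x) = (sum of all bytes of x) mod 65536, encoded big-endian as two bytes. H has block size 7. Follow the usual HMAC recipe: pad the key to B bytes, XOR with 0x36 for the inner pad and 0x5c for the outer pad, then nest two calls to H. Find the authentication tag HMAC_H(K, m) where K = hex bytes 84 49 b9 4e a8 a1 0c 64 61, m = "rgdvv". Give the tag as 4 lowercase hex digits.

0325

Key hex bytes 84 49 b9 4e a8 a1 0c 64 61 is 9 bytes > B = 7, so hash it first: H(key) = 03 ee, then zero-pad to 7 bytes: K' = 03 ee 00 00 00 00 00.
K' ⊕ ipad = 35 d8 36 36 36 36 36.  K' ⊕ opad = 5f b2 5c 5c 5c 5c 5c.
Inner input = (K'⊕ipad) ∥ m = 35 d8 36 36 36 36 36 ∥ 72 67 64 76 76.
Inner hash: sum = 53+216+54+54+54+54+54+114+103+100+118+118 = 1092 → 04 44.
Outer input = (K'⊕opad) ∥ inner = 5f b2 5c 5c 5c 5c 5c ∥ 04 44.
Outer hash (tag): sum = 95+178+92+92+92+92+92+4+68 = 805 → 03 25.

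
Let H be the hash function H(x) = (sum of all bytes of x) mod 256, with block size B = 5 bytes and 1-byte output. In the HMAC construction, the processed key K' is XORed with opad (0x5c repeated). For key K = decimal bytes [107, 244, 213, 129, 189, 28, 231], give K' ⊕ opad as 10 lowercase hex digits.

295c5c5c5c

Key decimal bytes [107, 244, 213, 129, 189, 28, 231] = 6b f4 d5 81 bd 1c e7 is 7 bytes > B = 5, so hash it first: H(key) = 75, then zero-pad to 5 bytes: K' = 75 00 00 00 00.
XOR each byte with 0x5c: 75⊕5c=29, 00⊕5c=5c, 00⊕5c=5c, 00⊕5c=5c, 00⊕5c=5c.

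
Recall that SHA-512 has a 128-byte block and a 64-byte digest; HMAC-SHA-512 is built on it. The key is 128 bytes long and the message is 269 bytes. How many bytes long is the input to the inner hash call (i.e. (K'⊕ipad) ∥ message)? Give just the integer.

397

Key is 128 ≤ 128 bytes, zero-padded: |K'| = 128.
Inner input = (K'⊕ipad) ∥ m → 128 + 269 = 397 bytes.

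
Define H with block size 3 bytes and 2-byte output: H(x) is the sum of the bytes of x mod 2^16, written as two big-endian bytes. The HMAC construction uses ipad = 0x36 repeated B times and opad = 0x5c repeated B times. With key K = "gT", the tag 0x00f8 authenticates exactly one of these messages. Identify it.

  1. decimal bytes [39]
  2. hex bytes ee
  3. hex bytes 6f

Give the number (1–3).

Key "gT" = 67 54 is 2 bytes ≤ B = 3; zero-pad to 3 bytes: K' = 67 54 00.
K' ⊕ ipad = 51 62 36; K' ⊕ opad = 3b 08 5c.
m1: inner = H(51 62 36 27) = 01 10; tag = H(3b 08 5c 01 10) = 00b0
m2: inner = H(51 62 36 ee) = 01 d7; tag = H(3b 08 5c 01 d7) = 0177
m3: inner = H(51 62 36 6f) = 01 58; tag = H(3b 08 5c 01 58) = 00f8 ← matches

3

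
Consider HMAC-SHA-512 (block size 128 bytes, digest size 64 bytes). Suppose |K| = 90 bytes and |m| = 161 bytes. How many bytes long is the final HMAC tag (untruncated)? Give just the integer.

64

The tag is one SHA-512 digest: 64 bytes.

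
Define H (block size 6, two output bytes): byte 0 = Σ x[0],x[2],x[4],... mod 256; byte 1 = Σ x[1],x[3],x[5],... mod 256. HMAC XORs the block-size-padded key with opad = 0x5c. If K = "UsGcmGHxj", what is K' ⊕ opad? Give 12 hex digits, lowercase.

Key "UsGcmGHxj" = 55 73 47 63 6d 47 48 78 6a is 9 bytes > B = 6, so hash it first: H(key) = bb 95, then zero-pad to 6 bytes: K' = bb 95 00 00 00 00.
XOR each byte with 0x5c: bb⊕5c=e7, 95⊕5c=c9, 00⊕5c=5c, 00⊕5c=5c, 00⊕5c=5c, 00⊕5c=5c.

e7c95c5c5c5c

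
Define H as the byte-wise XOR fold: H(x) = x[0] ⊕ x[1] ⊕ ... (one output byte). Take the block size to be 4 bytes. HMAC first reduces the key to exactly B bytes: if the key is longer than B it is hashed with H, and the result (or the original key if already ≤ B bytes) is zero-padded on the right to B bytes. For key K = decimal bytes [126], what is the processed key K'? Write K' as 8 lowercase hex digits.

Key decimal bytes [126] = 7e is 1 byte ≤ B = 4; zero-pad to 4 bytes: K' = 7e 00 00 00.

7e000000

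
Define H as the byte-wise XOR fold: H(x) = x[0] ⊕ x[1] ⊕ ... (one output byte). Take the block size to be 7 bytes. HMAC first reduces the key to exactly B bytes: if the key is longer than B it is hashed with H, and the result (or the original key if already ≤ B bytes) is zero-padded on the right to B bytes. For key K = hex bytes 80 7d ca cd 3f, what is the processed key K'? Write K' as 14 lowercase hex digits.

Key hex bytes 80 7d ca cd 3f is 5 bytes ≤ B = 7; zero-pad to 7 bytes: K' = 80 7d ca cd 3f 00 00.

807dcacd3f0000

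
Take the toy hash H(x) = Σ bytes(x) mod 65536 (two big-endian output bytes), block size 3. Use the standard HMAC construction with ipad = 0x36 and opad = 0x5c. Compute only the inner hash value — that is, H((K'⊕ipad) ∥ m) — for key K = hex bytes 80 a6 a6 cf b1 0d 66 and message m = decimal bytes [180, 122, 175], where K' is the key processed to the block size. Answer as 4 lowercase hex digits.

Key hex bytes 80 a6 a6 cf b1 0d 66 is 7 bytes > B = 3, so hash it first: H(key) = 03 bf, then zero-pad to 3 bytes: K' = 03 bf 00.
K' ⊕ ipad = 35 89 36.
Inner input = 35 89 36 ∥ b4 7a af.
Inner hash: sum = 53+137+54+180+122+175 = 721 → 02 d1.

02d1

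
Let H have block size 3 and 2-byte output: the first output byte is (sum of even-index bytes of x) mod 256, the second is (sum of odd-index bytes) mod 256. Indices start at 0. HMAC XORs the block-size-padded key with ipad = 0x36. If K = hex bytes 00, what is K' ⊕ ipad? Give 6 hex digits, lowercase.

Key hex bytes 00 is 1 byte ≤ B = 3; zero-pad to 3 bytes: K' = 00 00 00.
XOR each byte with 0x36: 00⊕36=36, 00⊕36=36, 00⊕36=36.

363636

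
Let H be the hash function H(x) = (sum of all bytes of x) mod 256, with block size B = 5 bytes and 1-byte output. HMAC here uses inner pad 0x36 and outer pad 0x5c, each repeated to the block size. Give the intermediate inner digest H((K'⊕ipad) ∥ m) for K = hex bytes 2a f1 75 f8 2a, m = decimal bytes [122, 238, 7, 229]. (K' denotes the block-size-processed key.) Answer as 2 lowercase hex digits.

64

Key hex bytes 2a f1 75 f8 2a is exactly B = 5 bytes: K' = 2a f1 75 f8 2a.
K' ⊕ ipad = 1c c7 43 ce 1c.
Inner input = 1c c7 43 ce 1c ∥ 7a ee 07 e5.
Inner hash: sum = 28+199+67+206+28+122+238+7+229 = 1124; mod 256 = 100 → 64.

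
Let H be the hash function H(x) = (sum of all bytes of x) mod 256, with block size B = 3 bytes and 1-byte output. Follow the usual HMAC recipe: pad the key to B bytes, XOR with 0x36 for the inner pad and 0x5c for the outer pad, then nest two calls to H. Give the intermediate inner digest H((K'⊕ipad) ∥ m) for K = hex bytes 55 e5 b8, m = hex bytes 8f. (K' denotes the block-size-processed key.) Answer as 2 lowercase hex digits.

53

Key hex bytes 55 e5 b8 is exactly B = 3 bytes: K' = 55 e5 b8.
K' ⊕ ipad = 63 d3 8e.
Inner input = 63 d3 8e ∥ 8f.
Inner hash: sum = 99+211+142+143 = 595; mod 256 = 83 → 53.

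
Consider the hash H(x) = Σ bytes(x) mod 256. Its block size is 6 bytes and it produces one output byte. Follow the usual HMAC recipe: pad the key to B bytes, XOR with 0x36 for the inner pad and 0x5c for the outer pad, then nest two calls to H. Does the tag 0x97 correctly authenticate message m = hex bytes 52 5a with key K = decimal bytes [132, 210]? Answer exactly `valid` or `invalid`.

invalid

Key decimal bytes [132, 210] = 84 d2 is 2 bytes ≤ B = 6; zero-pad to 6 bytes: K' = 84 d2 00 00 00 00.
K' ⊕ ipad = b2 e4 36 36 36 36; K' ⊕ opad = d8 8e 5c 5c 5c 5c.
Inner hash: sum = 178+228+54+54+54+54+82+90 = 794; mod 256 = 26 → 1a.
Outer hash (recomputed tag): sum = 216+142+92+92+92+92+26 = 752; mod 256 = 240 → f0.
Recomputed tag = f0; claimed = 97 → mismatch.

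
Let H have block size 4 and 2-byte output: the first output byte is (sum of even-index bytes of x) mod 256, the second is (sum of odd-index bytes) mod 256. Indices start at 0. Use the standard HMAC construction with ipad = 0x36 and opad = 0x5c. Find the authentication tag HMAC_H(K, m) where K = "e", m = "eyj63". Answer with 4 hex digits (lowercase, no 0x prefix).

20d3

Key "e" = 65 is 1 byte ≤ B = 4; zero-pad to 4 bytes: K' = 65 00 00 00.
K' ⊕ ipad = 53 36 36 36.  K' ⊕ opad = 39 5c 5c 5c.
Inner input = (K'⊕ipad) ∥ m = 53 36 36 36 ∥ 65 79 6a 36 33.
Inner hash: even-index sum = 395 mod 256 = 139; odd-index sum = 283 mod 256 = 27 → 8b 1b.
Outer input = (K'⊕opad) ∥ inner = 39 5c 5c 5c ∥ 8b 1b.
Outer hash (tag): even-index sum = 288 mod 256 = 32; odd-index sum = 211 mod 256 = 211 → 20 d3.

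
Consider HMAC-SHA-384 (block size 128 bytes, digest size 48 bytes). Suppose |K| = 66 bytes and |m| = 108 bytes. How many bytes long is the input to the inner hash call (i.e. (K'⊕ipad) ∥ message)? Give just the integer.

236

Key is 66 ≤ 128 bytes, zero-padded: |K'| = 128.
Inner input = (K'⊕ipad) ∥ m → 128 + 108 = 236 bytes.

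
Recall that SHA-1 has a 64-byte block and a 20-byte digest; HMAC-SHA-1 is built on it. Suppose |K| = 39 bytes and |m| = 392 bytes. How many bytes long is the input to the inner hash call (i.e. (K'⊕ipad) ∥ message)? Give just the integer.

456

Key is 39 ≤ 64 bytes, zero-padded: |K'| = 64.
Inner input = (K'⊕ipad) ∥ m → 64 + 392 = 456 bytes.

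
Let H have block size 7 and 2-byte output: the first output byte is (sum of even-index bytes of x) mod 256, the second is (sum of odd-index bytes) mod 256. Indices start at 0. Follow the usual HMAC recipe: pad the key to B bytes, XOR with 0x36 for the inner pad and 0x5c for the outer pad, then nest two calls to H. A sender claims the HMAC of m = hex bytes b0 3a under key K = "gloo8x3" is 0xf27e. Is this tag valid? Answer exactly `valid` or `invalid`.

valid

Key "gloo8x3" = 67 6c 6f 6f 38 78 33 is exactly B = 7 bytes: K' = 67 6c 6f 6f 38 78 33.
K' ⊕ ipad = 51 5a 59 59 0e 4e 05; K' ⊕ opad = 3b 30 33 33 64 24 6f.
Inner hash: even-index sum = 247 mod 256 = 247; odd-index sum = 433 mod 256 = 177 → f7 b1.
Outer hash (recomputed tag): even-index sum = 498 mod 256 = 242; odd-index sum = 382 mod 256 = 126 → f2 7e.
Recomputed tag = f27e; claimed = f27e → match.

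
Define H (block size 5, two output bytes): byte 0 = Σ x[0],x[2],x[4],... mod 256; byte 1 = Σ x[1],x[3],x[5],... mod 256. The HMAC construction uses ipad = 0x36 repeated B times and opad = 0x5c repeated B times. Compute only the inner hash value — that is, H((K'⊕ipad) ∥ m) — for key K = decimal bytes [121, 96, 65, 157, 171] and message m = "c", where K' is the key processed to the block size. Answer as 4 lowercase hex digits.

6364

Key decimal bytes [121, 96, 65, 157, 171] = 79 60 41 9d ab is exactly B = 5 bytes: K' = 79 60 41 9d ab.
K' ⊕ ipad = 4f 56 77 ab 9d.
Inner input = 4f 56 77 ab 9d ∥ 63.
Inner hash: even-index sum = 355 mod 256 = 99; odd-index sum = 356 mod 256 = 100 → 63 64.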